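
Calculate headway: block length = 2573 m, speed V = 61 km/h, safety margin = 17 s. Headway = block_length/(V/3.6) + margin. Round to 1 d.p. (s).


V = 61 / 3.6 = 16.9444 m/s
Block traversal time = 2573 / 16.9444 = 151.8492 s
Headway = 151.8492 + 17
Headway = 168.8 s

168.8


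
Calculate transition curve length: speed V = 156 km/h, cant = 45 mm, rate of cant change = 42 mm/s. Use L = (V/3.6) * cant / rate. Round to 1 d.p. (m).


Convert speed: V = 156 / 3.6 = 43.3333 m/s
L = 43.3333 * 45 / 42
L = 1950.0 / 42
L = 46.4 m

46.4


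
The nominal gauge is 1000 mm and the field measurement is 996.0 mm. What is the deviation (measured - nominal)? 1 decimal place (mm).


Deviation = measured - nominal
Deviation = 996.0 - 1000
Deviation = -4.0 mm

-4.0


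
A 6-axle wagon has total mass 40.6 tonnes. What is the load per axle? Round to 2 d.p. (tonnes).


Load per axle = total weight / number of axles
Load = 40.6 / 6
Load = 6.77 tonnes

6.77


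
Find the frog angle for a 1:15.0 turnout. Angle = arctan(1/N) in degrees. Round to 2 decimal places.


1/N = 1/15.0 = 0.066667
angle = arctan(0.066667) = 0.066568 rad
angle = 0.066568 * 180/pi = 3.81 degrees

3.81


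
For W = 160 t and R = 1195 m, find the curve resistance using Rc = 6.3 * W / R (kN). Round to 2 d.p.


Rc = 6.3 * W / R
Rc = 6.3 * 160 / 1195
Rc = 1008.0 / 1195
Rc = 0.84 kN

0.84


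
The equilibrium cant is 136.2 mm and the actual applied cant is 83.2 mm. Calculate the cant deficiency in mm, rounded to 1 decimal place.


Cant deficiency = equilibrium cant - actual cant
CD = 136.2 - 83.2
CD = 53.0 mm

53.0


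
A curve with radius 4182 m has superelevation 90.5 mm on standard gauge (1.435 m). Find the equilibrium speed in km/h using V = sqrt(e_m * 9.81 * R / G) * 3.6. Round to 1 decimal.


Convert cant: e = 90.5 mm = 0.0905 m
V_ms = sqrt(0.0905 * 9.81 * 4182 / 1.435)
V_ms = sqrt(2587.317429) = 50.8657 m/s
V = 50.8657 * 3.6 = 183.1 km/h

183.1


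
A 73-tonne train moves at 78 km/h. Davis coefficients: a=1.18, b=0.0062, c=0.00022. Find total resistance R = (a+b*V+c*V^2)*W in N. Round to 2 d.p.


b*V = 0.0062 * 78 = 0.4836
c*V^2 = 0.00022 * 6084 = 1.33848
R_per_t = 1.18 + 0.4836 + 1.33848 = 3.00208 N/t
R_total = 3.00208 * 73 = 219.15 N

219.15


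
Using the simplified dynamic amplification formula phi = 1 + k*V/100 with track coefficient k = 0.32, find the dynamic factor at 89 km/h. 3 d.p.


phi = 1 + k * V / 100
phi = 1 + 0.32 * 89 / 100
phi = 1 + 0.2848
phi = 1.285

1.285


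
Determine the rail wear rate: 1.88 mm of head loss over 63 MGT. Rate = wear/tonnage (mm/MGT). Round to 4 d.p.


Wear rate = total wear / cumulative tonnage
Rate = 1.88 / 63
Rate = 0.0298 mm/MGT

0.0298


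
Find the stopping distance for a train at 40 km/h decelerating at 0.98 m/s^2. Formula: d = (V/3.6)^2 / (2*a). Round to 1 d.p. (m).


Convert speed: V = 40 / 3.6 = 11.1111 m/s
V^2 = 123.4568
d = 123.4568 / (2 * 0.98)
d = 123.4568 / 1.96
d = 63.0 m

63.0


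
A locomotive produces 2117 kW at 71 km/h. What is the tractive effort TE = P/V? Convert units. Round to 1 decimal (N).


Convert: P = 2117 kW = 2117000 W
V = 71 / 3.6 = 19.7222 m/s
TE = 2117000 / 19.7222
TE = 107340.8 N

107340.8


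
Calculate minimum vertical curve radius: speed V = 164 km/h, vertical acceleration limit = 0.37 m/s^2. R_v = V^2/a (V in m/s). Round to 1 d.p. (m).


Convert speed: V = 164 / 3.6 = 45.5556 m/s
V^2 = 2075.3086 m^2/s^2
R_v = 2075.3086 / 0.37
R_v = 5608.9 m

5608.9


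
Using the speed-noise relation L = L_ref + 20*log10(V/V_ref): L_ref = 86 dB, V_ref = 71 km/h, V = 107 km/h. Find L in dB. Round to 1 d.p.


V/V_ref = 107 / 71 = 1.507042
log10(1.507042) = 0.178125
20 * 0.178125 = 3.5625
L = 86 + 3.5625 = 89.6 dB

89.6


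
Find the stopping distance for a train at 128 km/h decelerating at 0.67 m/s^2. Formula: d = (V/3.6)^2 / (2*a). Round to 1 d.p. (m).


Convert speed: V = 128 / 3.6 = 35.5556 m/s
V^2 = 1264.1975
d = 1264.1975 / (2 * 0.67)
d = 1264.1975 / 1.34
d = 943.4 m

943.4


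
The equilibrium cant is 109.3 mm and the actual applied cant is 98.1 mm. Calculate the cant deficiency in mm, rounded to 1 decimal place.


Cant deficiency = equilibrium cant - actual cant
CD = 109.3 - 98.1
CD = 11.2 mm

11.2


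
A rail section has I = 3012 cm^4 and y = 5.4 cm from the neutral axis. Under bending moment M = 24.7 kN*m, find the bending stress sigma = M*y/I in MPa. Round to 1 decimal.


Convert units:
M = 24.7 kN*m = 24700000 N*mm
y = 5.4 cm = 54 mm
I = 3012 cm^4 = 30120000 mm^4
sigma = 24700000 * 54 / 30120000
sigma = 44.3 MPa

44.3


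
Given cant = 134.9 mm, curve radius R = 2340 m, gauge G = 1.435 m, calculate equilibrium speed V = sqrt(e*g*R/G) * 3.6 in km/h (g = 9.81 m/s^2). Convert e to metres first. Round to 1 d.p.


Convert cant: e = 134.9 mm = 0.1349 m
V_ms = sqrt(0.1349 * 9.81 * 2340 / 1.435)
V_ms = sqrt(2157.967568) = 46.4539 m/s
V = 46.4539 * 3.6 = 167.2 km/h

167.2


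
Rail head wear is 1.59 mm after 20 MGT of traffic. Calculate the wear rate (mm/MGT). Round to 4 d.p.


Wear rate = total wear / cumulative tonnage
Rate = 1.59 / 20
Rate = 0.0795 mm/MGT

0.0795


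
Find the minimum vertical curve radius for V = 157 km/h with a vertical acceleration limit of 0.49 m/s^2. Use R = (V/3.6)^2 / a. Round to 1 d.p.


Convert speed: V = 157 / 3.6 = 43.6111 m/s
V^2 = 1901.929 m^2/s^2
R_v = 1901.929 / 0.49
R_v = 3881.5 m

3881.5


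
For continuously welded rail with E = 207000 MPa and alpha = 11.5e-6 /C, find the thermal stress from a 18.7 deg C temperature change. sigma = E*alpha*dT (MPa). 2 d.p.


sigma = E * alpha * dT
sigma = 207000 * 11.5e-6 * 18.7
sigma = 2.3805 * 18.7
sigma = 44.52 MPa

44.52


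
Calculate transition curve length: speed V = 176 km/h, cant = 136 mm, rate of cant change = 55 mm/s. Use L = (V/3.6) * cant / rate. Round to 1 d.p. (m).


Convert speed: V = 176 / 3.6 = 48.8889 m/s
L = 48.8889 * 136 / 55
L = 6648.8889 / 55
L = 120.9 m

120.9


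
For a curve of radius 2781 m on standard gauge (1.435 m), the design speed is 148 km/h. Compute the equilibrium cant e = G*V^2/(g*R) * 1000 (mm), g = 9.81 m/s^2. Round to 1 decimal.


Convert speed: V = 148 / 3.6 = 41.1111 m/s
Apply formula: e = 1.435 * 41.1111^2 / (9.81 * 2781)
e = 1.435 * 1690.1235 / 27281.61
e = 0.0889 m = 88.9 mm

88.9


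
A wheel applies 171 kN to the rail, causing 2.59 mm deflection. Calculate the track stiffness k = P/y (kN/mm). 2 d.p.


Track stiffness k = P / y
k = 171 / 2.59
k = 66.02 kN/mm

66.02


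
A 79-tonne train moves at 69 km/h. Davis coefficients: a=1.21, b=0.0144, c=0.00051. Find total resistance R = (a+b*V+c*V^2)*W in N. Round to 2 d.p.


b*V = 0.0144 * 69 = 0.9936
c*V^2 = 0.00051 * 4761 = 2.42811
R_per_t = 1.21 + 0.9936 + 2.42811 = 4.63171 N/t
R_total = 4.63171 * 79 = 365.91 N

365.91


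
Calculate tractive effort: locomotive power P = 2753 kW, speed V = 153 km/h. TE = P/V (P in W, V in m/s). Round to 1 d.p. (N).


Convert: P = 2753 kW = 2753000 W
V = 153 / 3.6 = 42.5 m/s
TE = 2753000 / 42.5
TE = 64776.5 N

64776.5


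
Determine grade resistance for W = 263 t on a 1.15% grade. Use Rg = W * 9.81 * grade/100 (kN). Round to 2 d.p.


Rg = W * 9.81 * grade / 100
Rg = 263 * 9.81 * 1.15 / 100
Rg = 2580.03 * 0.0115
Rg = 29.67 kN

29.67


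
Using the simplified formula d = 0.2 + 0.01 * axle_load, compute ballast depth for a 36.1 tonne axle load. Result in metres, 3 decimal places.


d = 0.2 + 0.01 * 36.1
d = 0.2 + 0.361
d = 0.561 m

0.561


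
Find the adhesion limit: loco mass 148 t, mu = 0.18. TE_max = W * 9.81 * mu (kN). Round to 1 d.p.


TE_max = W * g * mu
TE_max = 148 * 9.81 * 0.18
TE_max = 1451.88 * 0.18
TE_max = 261.3 kN

261.3


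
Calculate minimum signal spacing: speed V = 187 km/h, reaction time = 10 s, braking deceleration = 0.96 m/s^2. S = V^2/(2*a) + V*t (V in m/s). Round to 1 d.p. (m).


V = 187 / 3.6 = 51.9444 m/s
Braking distance = 51.9444^2 / (2*0.96) = 1405.3257 m
Sighting distance = 51.9444 * 10 = 519.4444 m
S = 1405.3257 + 519.4444 = 1924.8 m

1924.8


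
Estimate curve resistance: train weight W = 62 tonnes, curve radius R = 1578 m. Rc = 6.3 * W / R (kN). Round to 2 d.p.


Rc = 6.3 * W / R
Rc = 6.3 * 62 / 1578
Rc = 390.6 / 1578
Rc = 0.25 kN

0.25


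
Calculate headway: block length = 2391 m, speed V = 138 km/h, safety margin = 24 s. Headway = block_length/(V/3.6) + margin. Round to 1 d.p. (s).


V = 138 / 3.6 = 38.3333 m/s
Block traversal time = 2391 / 38.3333 = 62.3739 s
Headway = 62.3739 + 24
Headway = 86.4 s

86.4


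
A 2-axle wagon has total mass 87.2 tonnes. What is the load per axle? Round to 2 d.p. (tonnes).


Load per axle = total weight / number of axles
Load = 87.2 / 2
Load = 43.60 tonnes

43.60


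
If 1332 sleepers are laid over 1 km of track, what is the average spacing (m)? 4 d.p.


Spacing = 1000 m / number of sleepers
Spacing = 1000 / 1332
Spacing = 0.7508 m

0.7508


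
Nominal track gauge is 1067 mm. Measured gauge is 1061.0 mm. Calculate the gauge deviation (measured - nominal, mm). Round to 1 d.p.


Deviation = measured - nominal
Deviation = 1061.0 - 1067
Deviation = -6.0 mm

-6.0


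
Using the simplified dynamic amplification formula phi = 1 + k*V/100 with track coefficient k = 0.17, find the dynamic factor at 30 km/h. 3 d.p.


phi = 1 + k * V / 100
phi = 1 + 0.17 * 30 / 100
phi = 1 + 0.051
phi = 1.051

1.051


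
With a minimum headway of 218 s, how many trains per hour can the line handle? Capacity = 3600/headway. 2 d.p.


Capacity = 3600 / headway
Capacity = 3600 / 218
Capacity = 16.51 trains/hour

16.51


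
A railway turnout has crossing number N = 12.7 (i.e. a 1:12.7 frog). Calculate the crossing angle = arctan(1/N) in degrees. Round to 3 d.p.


1/N = 1/12.7 = 0.07874
angle = arctan(0.07874) = 0.078578 rad
angle = 0.078578 * 180/pi = 4.502 degrees

4.502


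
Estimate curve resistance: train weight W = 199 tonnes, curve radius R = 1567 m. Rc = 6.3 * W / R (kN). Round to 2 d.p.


Rc = 6.3 * W / R
Rc = 6.3 * 199 / 1567
Rc = 1253.7 / 1567
Rc = 0.80 kN

0.80


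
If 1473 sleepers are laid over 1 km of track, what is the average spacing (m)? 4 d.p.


Spacing = 1000 m / number of sleepers
Spacing = 1000 / 1473
Spacing = 0.6789 m

0.6789


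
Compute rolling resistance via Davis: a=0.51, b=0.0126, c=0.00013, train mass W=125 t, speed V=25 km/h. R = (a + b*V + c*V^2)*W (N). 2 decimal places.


b*V = 0.0126 * 25 = 0.315
c*V^2 = 0.00013 * 625 = 0.08125
R_per_t = 0.51 + 0.315 + 0.08125 = 0.90625 N/t
R_total = 0.90625 * 125 = 113.28 N

113.28


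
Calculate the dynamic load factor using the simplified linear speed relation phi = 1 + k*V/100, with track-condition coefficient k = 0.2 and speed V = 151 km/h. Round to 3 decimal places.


phi = 1 + k * V / 100
phi = 1 + 0.2 * 151 / 100
phi = 1 + 0.302
phi = 1.302

1.302


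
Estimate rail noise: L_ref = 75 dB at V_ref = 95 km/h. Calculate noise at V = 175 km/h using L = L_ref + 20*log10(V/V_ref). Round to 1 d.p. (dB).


V/V_ref = 175 / 95 = 1.842105
log10(1.842105) = 0.265314
20 * 0.265314 = 5.3063
L = 75 + 5.3063 = 80.3 dB

80.3


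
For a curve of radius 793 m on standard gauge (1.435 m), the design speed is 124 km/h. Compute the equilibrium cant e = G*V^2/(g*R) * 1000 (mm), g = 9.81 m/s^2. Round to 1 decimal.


Convert speed: V = 124 / 3.6 = 34.4444 m/s
Apply formula: e = 1.435 * 34.4444^2 / (9.81 * 793)
e = 1.435 * 1186.4198 / 7779.33
e = 0.218851 m = 218.9 mm

218.9


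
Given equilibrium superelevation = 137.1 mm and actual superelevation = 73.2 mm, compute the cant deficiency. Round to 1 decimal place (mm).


Cant deficiency = equilibrium cant - actual cant
CD = 137.1 - 73.2
CD = 63.9 mm

63.9


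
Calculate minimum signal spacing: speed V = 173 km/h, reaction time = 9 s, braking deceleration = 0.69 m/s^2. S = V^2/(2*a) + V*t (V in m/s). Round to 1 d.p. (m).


V = 173 / 3.6 = 48.0556 m/s
Braking distance = 48.0556^2 / (2*0.69) = 1673.4322 m
Sighting distance = 48.0556 * 9 = 432.5 m
S = 1673.4322 + 432.5 = 2105.9 m

2105.9


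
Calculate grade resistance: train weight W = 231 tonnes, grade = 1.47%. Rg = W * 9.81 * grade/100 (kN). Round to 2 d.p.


Rg = W * 9.81 * grade / 100
Rg = 231 * 9.81 * 1.47 / 100
Rg = 2266.11 * 0.0147
Rg = 33.31 kN

33.31


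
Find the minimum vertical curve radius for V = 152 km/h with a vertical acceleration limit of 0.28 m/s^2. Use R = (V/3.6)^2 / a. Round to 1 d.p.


Convert speed: V = 152 / 3.6 = 42.2222 m/s
V^2 = 1782.716 m^2/s^2
R_v = 1782.716 / 0.28
R_v = 6366.8 m

6366.8


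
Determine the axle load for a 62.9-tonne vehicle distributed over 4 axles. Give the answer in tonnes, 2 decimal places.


Load per axle = total weight / number of axles
Load = 62.9 / 4
Load = 15.73 tonnes

15.73


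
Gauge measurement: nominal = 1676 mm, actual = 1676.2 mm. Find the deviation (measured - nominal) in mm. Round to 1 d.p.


Deviation = measured - nominal
Deviation = 1676.2 - 1676
Deviation = 0.2 mm

0.2


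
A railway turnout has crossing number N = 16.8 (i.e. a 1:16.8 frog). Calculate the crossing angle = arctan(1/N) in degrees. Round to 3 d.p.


1/N = 1/16.8 = 0.059524
angle = arctan(0.059524) = 0.059454 rad
angle = 0.059454 * 180/pi = 3.406 degrees

3.406


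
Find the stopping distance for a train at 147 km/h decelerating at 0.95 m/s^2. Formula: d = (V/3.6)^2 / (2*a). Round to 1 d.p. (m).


Convert speed: V = 147 / 3.6 = 40.8333 m/s
V^2 = 1667.3611
d = 1667.3611 / (2 * 0.95)
d = 1667.3611 / 1.9
d = 877.6 m

877.6


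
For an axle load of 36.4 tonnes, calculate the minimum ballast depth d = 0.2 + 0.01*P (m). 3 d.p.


d = 0.2 + 0.01 * 36.4
d = 0.2 + 0.364
d = 0.564 m

0.564


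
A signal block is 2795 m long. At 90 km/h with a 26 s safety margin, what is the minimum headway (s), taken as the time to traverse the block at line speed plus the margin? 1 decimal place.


V = 90 / 3.6 = 25.0 m/s
Block traversal time = 2795 / 25.0 = 111.8 s
Headway = 111.8 + 26
Headway = 137.8 s

137.8


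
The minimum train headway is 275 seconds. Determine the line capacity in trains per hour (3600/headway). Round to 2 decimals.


Capacity = 3600 / headway
Capacity = 3600 / 275
Capacity = 13.09 trains/hour

13.09


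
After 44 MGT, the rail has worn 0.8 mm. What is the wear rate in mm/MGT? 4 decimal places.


Wear rate = total wear / cumulative tonnage
Rate = 0.8 / 44
Rate = 0.0182 mm/MGT

0.0182


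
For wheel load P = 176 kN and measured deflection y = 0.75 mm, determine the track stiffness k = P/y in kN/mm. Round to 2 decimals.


Track stiffness k = P / y
k = 176 / 0.75
k = 234.67 kN/mm

234.67


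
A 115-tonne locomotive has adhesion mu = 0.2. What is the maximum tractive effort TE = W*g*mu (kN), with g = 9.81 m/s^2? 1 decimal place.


TE_max = W * g * mu
TE_max = 115 * 9.81 * 0.2
TE_max = 1128.15 * 0.2
TE_max = 225.6 kN

225.6


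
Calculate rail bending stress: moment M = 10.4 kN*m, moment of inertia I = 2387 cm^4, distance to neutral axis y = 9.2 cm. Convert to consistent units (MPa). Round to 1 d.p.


Convert units:
M = 10.4 kN*m = 10400000 N*mm
y = 9.2 cm = 92 mm
I = 2387 cm^4 = 23870000 mm^4
sigma = 10400000 * 92 / 23870000
sigma = 40.1 MPa

40.1


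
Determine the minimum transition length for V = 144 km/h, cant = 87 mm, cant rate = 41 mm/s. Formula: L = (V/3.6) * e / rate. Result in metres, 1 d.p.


Convert speed: V = 144 / 3.6 = 40.0 m/s
L = 40.0 * 87 / 41
L = 3480.0 / 41
L = 84.9 m

84.9


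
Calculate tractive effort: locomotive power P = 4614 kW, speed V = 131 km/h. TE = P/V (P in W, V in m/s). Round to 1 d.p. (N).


Convert: P = 4614 kW = 4614000 W
V = 131 / 3.6 = 36.3889 m/s
TE = 4614000 / 36.3889
TE = 126796.9 N

126796.9


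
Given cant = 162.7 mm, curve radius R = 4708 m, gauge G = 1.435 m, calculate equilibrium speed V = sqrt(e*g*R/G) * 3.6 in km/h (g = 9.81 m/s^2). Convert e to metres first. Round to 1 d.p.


Convert cant: e = 162.7 mm = 0.1627 m
V_ms = sqrt(0.1627 * 9.81 * 4708 / 1.435)
V_ms = sqrt(5236.500067) = 72.3637 m/s
V = 72.3637 * 3.6 = 260.5 km/h

260.5


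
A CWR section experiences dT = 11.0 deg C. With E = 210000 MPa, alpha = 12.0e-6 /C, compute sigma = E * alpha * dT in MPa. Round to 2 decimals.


sigma = E * alpha * dT
sigma = 210000 * 12.0e-6 * 11.0
sigma = 2.52 * 11.0
sigma = 27.72 MPa

27.72


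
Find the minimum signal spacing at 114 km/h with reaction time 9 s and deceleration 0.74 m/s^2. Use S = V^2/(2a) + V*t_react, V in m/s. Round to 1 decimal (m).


V = 114 / 3.6 = 31.6667 m/s
Braking distance = 31.6667^2 / (2*0.74) = 677.5526 m
Sighting distance = 31.6667 * 9 = 285.0 m
S = 677.5526 + 285.0 = 962.6 m

962.6


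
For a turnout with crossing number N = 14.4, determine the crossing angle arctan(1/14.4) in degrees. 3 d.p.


1/N = 1/14.4 = 0.069444
angle = arctan(0.069444) = 0.069333 rad
angle = 0.069333 * 180/pi = 3.972 degrees

3.972


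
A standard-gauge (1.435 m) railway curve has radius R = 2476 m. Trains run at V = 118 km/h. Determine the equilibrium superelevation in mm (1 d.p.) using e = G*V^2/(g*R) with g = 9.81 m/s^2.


Convert speed: V = 118 / 3.6 = 32.7778 m/s
Apply formula: e = 1.435 * 32.7778^2 / (9.81 * 2476)
e = 1.435 * 1074.3827 / 24289.56
e = 0.063473 m = 63.5 mm

63.5


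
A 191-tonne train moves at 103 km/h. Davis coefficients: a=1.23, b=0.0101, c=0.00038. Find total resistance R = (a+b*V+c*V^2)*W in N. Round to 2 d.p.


b*V = 0.0101 * 103 = 1.0403
c*V^2 = 0.00038 * 10609 = 4.03142
R_per_t = 1.23 + 1.0403 + 4.03142 = 6.30172 N/t
R_total = 6.30172 * 191 = 1203.63 N

1203.63


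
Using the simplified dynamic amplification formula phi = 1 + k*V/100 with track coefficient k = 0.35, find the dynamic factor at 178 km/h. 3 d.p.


phi = 1 + k * V / 100
phi = 1 + 0.35 * 178 / 100
phi = 1 + 0.623
phi = 1.623

1.623


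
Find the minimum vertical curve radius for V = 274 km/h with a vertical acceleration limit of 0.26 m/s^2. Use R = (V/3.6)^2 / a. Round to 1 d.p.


Convert speed: V = 274 / 3.6 = 76.1111 m/s
V^2 = 5792.9012 m^2/s^2
R_v = 5792.9012 / 0.26
R_v = 22280.4 m

22280.4


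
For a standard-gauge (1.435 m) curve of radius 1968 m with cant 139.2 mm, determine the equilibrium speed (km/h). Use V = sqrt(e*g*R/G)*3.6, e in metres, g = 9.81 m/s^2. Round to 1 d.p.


Convert cant: e = 139.2 mm = 0.1392 m
V_ms = sqrt(0.1392 * 9.81 * 1968 / 1.435)
V_ms = sqrt(1872.757029) = 43.2754 m/s
V = 43.2754 * 3.6 = 155.8 km/h

155.8


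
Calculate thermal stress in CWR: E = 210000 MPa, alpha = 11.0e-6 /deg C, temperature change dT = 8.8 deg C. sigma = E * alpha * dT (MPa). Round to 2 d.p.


sigma = E * alpha * dT
sigma = 210000 * 11.0e-6 * 8.8
sigma = 2.31 * 8.8
sigma = 20.33 MPa

20.33


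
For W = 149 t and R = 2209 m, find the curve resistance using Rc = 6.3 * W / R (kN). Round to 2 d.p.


Rc = 6.3 * W / R
Rc = 6.3 * 149 / 2209
Rc = 938.7 / 2209
Rc = 0.42 kN

0.42


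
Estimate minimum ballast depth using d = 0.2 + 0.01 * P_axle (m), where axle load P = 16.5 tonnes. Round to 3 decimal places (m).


d = 0.2 + 0.01 * 16.5
d = 0.2 + 0.165
d = 0.365 m

0.365


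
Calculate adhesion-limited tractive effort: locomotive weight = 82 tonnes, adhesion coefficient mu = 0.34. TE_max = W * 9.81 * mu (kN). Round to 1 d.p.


TE_max = W * g * mu
TE_max = 82 * 9.81 * 0.34
TE_max = 804.42 * 0.34
TE_max = 273.5 kN

273.5


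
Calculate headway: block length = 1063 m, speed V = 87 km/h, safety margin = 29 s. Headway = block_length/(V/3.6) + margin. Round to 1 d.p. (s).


V = 87 / 3.6 = 24.1667 m/s
Block traversal time = 1063 / 24.1667 = 43.9862 s
Headway = 43.9862 + 29
Headway = 73.0 s

73.0


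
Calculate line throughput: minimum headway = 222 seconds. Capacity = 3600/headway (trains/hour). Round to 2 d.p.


Capacity = 3600 / headway
Capacity = 3600 / 222
Capacity = 16.22 trains/hour

16.22


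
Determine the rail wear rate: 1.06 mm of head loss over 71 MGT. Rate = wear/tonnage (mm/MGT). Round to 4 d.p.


Wear rate = total wear / cumulative tonnage
Rate = 1.06 / 71
Rate = 0.0149 mm/MGT

0.0149


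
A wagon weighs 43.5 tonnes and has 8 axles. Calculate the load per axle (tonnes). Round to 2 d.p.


Load per axle = total weight / number of axles
Load = 43.5 / 8
Load = 5.44 tonnes

5.44


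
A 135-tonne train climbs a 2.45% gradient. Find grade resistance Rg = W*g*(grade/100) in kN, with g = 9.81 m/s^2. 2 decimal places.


Rg = W * 9.81 * grade / 100
Rg = 135 * 9.81 * 2.45 / 100
Rg = 1324.35 * 0.0245
Rg = 32.45 kN

32.45


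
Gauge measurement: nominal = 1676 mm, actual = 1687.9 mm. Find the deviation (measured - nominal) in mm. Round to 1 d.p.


Deviation = measured - nominal
Deviation = 1687.9 - 1676
Deviation = 11.9 mm

11.9


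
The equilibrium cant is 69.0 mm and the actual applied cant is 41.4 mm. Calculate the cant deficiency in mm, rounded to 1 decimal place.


Cant deficiency = equilibrium cant - actual cant
CD = 69.0 - 41.4
CD = 27.6 mm

27.6


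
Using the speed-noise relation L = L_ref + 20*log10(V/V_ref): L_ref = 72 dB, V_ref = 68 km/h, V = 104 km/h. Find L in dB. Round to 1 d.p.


V/V_ref = 104 / 68 = 1.529412
log10(1.529412) = 0.184524
20 * 0.184524 = 3.6905
L = 72 + 3.6905 = 75.7 dB

75.7


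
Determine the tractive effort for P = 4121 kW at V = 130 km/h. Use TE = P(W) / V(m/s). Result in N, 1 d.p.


Convert: P = 4121 kW = 4121000 W
V = 130 / 3.6 = 36.1111 m/s
TE = 4121000 / 36.1111
TE = 114120.0 N

114120.0


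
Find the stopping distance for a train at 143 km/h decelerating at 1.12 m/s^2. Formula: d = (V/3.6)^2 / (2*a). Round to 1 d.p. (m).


Convert speed: V = 143 / 3.6 = 39.7222 m/s
V^2 = 1577.8549
d = 1577.8549 / (2 * 1.12)
d = 1577.8549 / 2.24
d = 704.4 m

704.4


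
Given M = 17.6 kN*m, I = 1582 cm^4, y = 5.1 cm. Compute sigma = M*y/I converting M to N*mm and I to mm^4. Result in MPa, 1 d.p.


Convert units:
M = 17.6 kN*m = 17600000 N*mm
y = 5.1 cm = 51 mm
I = 1582 cm^4 = 15820000 mm^4
sigma = 17600000 * 51 / 15820000
sigma = 56.7 MPa

56.7


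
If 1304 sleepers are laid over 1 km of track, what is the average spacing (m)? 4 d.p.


Spacing = 1000 m / number of sleepers
Spacing = 1000 / 1304
Spacing = 0.7669 m

0.7669


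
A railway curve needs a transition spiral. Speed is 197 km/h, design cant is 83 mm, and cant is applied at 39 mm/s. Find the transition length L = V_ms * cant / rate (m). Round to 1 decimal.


Convert speed: V = 197 / 3.6 = 54.7222 m/s
L = 54.7222 * 83 / 39
L = 4541.9444 / 39
L = 116.5 m

116.5


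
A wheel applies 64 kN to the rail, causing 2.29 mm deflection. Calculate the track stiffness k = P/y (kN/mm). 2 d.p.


Track stiffness k = P / y
k = 64 / 2.29
k = 27.95 kN/mm

27.95


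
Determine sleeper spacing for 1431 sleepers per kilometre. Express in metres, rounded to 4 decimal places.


Spacing = 1000 m / number of sleepers
Spacing = 1000 / 1431
Spacing = 0.6988 m

0.6988


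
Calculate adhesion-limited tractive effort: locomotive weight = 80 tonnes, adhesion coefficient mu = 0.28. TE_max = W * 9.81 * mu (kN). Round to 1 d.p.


TE_max = W * g * mu
TE_max = 80 * 9.81 * 0.28
TE_max = 784.8 * 0.28
TE_max = 219.7 kN

219.7


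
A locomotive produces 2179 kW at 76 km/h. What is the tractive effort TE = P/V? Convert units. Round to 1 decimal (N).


Convert: P = 2179 kW = 2179000 W
V = 76 / 3.6 = 21.1111 m/s
TE = 2179000 / 21.1111
TE = 103215.8 N

103215.8


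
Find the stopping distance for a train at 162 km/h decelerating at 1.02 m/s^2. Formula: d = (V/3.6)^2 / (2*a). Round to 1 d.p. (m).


Convert speed: V = 162 / 3.6 = 45.0 m/s
V^2 = 2025.0
d = 2025.0 / (2 * 1.02)
d = 2025.0 / 2.04
d = 992.6 m

992.6


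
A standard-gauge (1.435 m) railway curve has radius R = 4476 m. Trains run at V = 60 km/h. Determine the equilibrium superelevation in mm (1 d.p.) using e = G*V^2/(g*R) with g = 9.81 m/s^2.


Convert speed: V = 60 / 3.6 = 16.6667 m/s
Apply formula: e = 1.435 * 16.6667^2 / (9.81 * 4476)
e = 1.435 * 277.7778 / 43909.56
e = 0.009078 m = 9.1 mm

9.1


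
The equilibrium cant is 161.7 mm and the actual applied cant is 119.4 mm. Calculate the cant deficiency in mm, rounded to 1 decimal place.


Cant deficiency = equilibrium cant - actual cant
CD = 161.7 - 119.4
CD = 42.3 mm

42.3


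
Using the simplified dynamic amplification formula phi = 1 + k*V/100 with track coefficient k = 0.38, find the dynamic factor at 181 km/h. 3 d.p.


phi = 1 + k * V / 100
phi = 1 + 0.38 * 181 / 100
phi = 1 + 0.6878
phi = 1.688

1.688


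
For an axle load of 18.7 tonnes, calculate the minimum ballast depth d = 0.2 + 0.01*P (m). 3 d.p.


d = 0.2 + 0.01 * 18.7
d = 0.2 + 0.187
d = 0.387 m

0.387


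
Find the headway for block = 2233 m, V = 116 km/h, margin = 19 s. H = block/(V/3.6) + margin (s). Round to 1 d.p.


V = 116 / 3.6 = 32.2222 m/s
Block traversal time = 2233 / 32.2222 = 69.3 s
Headway = 69.3 + 19
Headway = 88.3 s

88.3


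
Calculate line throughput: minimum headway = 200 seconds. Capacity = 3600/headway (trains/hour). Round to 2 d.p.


Capacity = 3600 / headway
Capacity = 3600 / 200
Capacity = 18.00 trains/hour

18.00


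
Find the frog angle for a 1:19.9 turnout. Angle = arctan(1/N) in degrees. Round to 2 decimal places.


1/N = 1/19.9 = 0.050251
angle = arctan(0.050251) = 0.050209 rad
angle = 0.050209 * 180/pi = 2.88 degrees

2.88


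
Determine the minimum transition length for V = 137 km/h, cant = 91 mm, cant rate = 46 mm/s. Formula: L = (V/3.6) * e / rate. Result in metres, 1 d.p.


Convert speed: V = 137 / 3.6 = 38.0556 m/s
L = 38.0556 * 91 / 46
L = 3463.0556 / 46
L = 75.3 m

75.3


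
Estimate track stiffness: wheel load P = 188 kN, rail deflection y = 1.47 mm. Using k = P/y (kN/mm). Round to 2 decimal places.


Track stiffness k = P / y
k = 188 / 1.47
k = 127.89 kN/mm

127.89


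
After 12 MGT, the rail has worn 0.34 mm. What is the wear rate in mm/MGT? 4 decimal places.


Wear rate = total wear / cumulative tonnage
Rate = 0.34 / 12
Rate = 0.0283 mm/MGT

0.0283


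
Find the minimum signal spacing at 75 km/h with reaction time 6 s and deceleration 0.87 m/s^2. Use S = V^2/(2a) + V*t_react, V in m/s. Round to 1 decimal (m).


V = 75 / 3.6 = 20.8333 m/s
Braking distance = 20.8333^2 / (2*0.87) = 249.4413 m
Sighting distance = 20.8333 * 6 = 125.0 m
S = 249.4413 + 125.0 = 374.4 m

374.4


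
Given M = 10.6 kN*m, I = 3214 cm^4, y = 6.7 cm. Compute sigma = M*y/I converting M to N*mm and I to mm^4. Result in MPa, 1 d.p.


Convert units:
M = 10.6 kN*m = 10600000 N*mm
y = 6.7 cm = 67 mm
I = 3214 cm^4 = 32140000 mm^4
sigma = 10600000 * 67 / 32140000
sigma = 22.1 MPa

22.1


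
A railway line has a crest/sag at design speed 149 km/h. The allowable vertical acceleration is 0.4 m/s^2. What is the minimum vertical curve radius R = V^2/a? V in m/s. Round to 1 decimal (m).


Convert speed: V = 149 / 3.6 = 41.3889 m/s
V^2 = 1713.0401 m^2/s^2
R_v = 1713.0401 / 0.4
R_v = 4282.6 m

4282.6


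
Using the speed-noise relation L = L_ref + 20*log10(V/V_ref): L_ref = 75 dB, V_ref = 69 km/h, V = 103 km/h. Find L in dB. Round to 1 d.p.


V/V_ref = 103 / 69 = 1.492754
log10(1.492754) = 0.173988
20 * 0.173988 = 3.4798
L = 75 + 3.4798 = 78.5 dB

78.5


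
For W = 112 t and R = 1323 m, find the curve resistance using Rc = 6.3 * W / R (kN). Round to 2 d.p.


Rc = 6.3 * W / R
Rc = 6.3 * 112 / 1323
Rc = 705.6 / 1323
Rc = 0.53 kN

0.53


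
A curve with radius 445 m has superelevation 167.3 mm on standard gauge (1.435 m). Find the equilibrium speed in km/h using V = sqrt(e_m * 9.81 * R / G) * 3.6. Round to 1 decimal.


Convert cant: e = 167.3 mm = 0.1673 m
V_ms = sqrt(0.1673 * 9.81 * 445 / 1.435)
V_ms = sqrt(508.947585) = 22.5599 m/s
V = 22.5599 * 3.6 = 81.2 km/h

81.2


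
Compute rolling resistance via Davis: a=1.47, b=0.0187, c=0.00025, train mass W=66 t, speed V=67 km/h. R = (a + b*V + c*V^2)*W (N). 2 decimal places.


b*V = 0.0187 * 67 = 1.2529
c*V^2 = 0.00025 * 4489 = 1.12225
R_per_t = 1.47 + 1.2529 + 1.12225 = 3.84515 N/t
R_total = 3.84515 * 66 = 253.78 N

253.78


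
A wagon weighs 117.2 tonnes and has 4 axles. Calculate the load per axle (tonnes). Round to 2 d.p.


Load per axle = total weight / number of axles
Load = 117.2 / 4
Load = 29.30 tonnes

29.30


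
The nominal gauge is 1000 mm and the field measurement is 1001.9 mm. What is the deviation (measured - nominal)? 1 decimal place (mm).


Deviation = measured - nominal
Deviation = 1001.9 - 1000
Deviation = 1.9 mm

1.9


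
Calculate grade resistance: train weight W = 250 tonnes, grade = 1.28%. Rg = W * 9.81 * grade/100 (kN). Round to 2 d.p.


Rg = W * 9.81 * grade / 100
Rg = 250 * 9.81 * 1.28 / 100
Rg = 2452.5 * 0.0128
Rg = 31.39 kN

31.39


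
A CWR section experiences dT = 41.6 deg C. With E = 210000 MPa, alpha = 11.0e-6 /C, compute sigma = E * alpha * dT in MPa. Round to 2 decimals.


sigma = E * alpha * dT
sigma = 210000 * 11.0e-6 * 41.6
sigma = 2.31 * 41.6
sigma = 96.10 MPa

96.10


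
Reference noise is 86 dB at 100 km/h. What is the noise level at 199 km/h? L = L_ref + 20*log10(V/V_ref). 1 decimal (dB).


V/V_ref = 199 / 100 = 1.99
log10(1.99) = 0.298853
20 * 0.298853 = 5.9771
L = 86 + 5.9771 = 92.0 dB

92.0


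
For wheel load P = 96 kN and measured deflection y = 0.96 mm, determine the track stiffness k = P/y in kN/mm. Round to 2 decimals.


Track stiffness k = P / y
k = 96 / 0.96
k = 100.00 kN/mm

100.00


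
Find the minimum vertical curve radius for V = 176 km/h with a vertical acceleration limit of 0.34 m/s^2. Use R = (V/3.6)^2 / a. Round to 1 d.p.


Convert speed: V = 176 / 3.6 = 48.8889 m/s
V^2 = 2390.1235 m^2/s^2
R_v = 2390.1235 / 0.34
R_v = 7029.8 m

7029.8


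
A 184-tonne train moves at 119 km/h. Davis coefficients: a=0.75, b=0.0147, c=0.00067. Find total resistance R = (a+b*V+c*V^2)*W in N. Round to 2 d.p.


b*V = 0.0147 * 119 = 1.7493
c*V^2 = 0.00067 * 14161 = 9.48787
R_per_t = 0.75 + 1.7493 + 9.48787 = 11.98717 N/t
R_total = 11.98717 * 184 = 2205.64 N

2205.64


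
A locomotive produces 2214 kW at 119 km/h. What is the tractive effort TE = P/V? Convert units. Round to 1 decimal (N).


Convert: P = 2214 kW = 2214000 W
V = 119 / 3.6 = 33.0556 m/s
TE = 2214000 / 33.0556
TE = 66978.2 N

66978.2


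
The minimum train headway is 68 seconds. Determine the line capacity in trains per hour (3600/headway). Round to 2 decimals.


Capacity = 3600 / headway
Capacity = 3600 / 68
Capacity = 52.94 trains/hour

52.94


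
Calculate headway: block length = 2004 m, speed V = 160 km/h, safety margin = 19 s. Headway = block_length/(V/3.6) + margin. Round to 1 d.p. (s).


V = 160 / 3.6 = 44.4444 m/s
Block traversal time = 2004 / 44.4444 = 45.09 s
Headway = 45.09 + 19
Headway = 64.1 s

64.1


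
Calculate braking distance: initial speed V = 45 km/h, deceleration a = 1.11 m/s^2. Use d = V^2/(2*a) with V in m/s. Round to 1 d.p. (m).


Convert speed: V = 45 / 3.6 = 12.5 m/s
V^2 = 156.25
d = 156.25 / (2 * 1.11)
d = 156.25 / 2.22
d = 70.4 m

70.4


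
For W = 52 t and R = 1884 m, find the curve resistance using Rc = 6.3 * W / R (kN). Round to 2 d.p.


Rc = 6.3 * W / R
Rc = 6.3 * 52 / 1884
Rc = 327.6 / 1884
Rc = 0.17 kN

0.17


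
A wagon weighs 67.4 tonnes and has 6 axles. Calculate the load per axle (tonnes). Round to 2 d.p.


Load per axle = total weight / number of axles
Load = 67.4 / 6
Load = 11.23 tonnes

11.23


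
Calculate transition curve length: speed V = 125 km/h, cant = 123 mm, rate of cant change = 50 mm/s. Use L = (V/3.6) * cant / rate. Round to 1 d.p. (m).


Convert speed: V = 125 / 3.6 = 34.7222 m/s
L = 34.7222 * 123 / 50
L = 4270.8333 / 50
L = 85.4 m

85.4


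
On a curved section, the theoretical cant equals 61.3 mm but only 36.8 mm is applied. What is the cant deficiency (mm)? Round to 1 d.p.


Cant deficiency = equilibrium cant - actual cant
CD = 61.3 - 36.8
CD = 24.5 mm

24.5


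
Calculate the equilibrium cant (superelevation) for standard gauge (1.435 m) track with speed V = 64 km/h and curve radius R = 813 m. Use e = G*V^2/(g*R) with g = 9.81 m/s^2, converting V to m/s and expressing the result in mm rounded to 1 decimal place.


Convert speed: V = 64 / 3.6 = 17.7778 m/s
Apply formula: e = 1.435 * 17.7778^2 / (9.81 * 813)
e = 1.435 * 316.0494 / 7975.53
e = 0.056865 m = 56.9 mm

56.9


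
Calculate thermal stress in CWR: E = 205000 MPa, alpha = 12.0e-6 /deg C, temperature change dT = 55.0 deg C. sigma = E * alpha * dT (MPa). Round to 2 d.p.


sigma = E * alpha * dT
sigma = 205000 * 12.0e-6 * 55.0
sigma = 2.46 * 55.0
sigma = 135.30 MPa

135.30


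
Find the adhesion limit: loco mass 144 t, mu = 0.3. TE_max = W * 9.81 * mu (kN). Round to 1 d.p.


TE_max = W * g * mu
TE_max = 144 * 9.81 * 0.3
TE_max = 1412.64 * 0.3
TE_max = 423.8 kN

423.8


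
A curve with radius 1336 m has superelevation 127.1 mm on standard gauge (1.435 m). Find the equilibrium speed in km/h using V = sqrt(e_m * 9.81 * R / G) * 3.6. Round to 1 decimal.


Convert cant: e = 127.1 mm = 0.1271 m
V_ms = sqrt(0.1271 * 9.81 * 1336 / 1.435)
V_ms = sqrt(1160.831314) = 34.071 m/s
V = 34.071 * 3.6 = 122.7 km/h

122.7


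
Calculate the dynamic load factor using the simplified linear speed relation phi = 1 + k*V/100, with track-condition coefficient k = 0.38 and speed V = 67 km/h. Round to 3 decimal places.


phi = 1 + k * V / 100
phi = 1 + 0.38 * 67 / 100
phi = 1 + 0.2546
phi = 1.255

1.255


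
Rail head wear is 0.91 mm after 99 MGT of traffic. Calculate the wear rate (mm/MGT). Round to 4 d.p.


Wear rate = total wear / cumulative tonnage
Rate = 0.91 / 99
Rate = 0.0092 mm/MGT

0.0092


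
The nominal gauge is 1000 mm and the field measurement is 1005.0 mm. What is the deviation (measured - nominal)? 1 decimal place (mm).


Deviation = measured - nominal
Deviation = 1005.0 - 1000
Deviation = 5.0 mm

5.0


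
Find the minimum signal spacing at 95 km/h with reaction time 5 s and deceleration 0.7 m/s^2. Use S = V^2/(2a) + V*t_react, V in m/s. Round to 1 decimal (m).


V = 95 / 3.6 = 26.3889 m/s
Braking distance = 26.3889^2 / (2*0.7) = 497.4096 m
Sighting distance = 26.3889 * 5 = 131.9444 m
S = 497.4096 + 131.9444 = 629.4 m

629.4


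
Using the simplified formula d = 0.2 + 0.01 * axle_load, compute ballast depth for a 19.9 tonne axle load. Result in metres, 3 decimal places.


d = 0.2 + 0.01 * 19.9
d = 0.2 + 0.199
d = 0.399 m

0.399


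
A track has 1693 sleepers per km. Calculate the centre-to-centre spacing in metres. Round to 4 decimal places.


Spacing = 1000 m / number of sleepers
Spacing = 1000 / 1693
Spacing = 0.5907 m

0.5907


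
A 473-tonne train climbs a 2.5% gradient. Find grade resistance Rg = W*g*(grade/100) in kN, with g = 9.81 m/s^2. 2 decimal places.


Rg = W * 9.81 * grade / 100
Rg = 473 * 9.81 * 2.5 / 100
Rg = 4640.13 * 0.025
Rg = 116.00 kN

116.00


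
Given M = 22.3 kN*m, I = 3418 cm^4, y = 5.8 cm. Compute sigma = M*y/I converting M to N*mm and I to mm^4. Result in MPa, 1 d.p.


Convert units:
M = 22.3 kN*m = 22300000 N*mm
y = 5.8 cm = 58 mm
I = 3418 cm^4 = 34180000 mm^4
sigma = 22300000 * 58 / 34180000
sigma = 37.8 MPa

37.8


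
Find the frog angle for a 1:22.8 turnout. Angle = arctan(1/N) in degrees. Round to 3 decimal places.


1/N = 1/22.8 = 0.04386
angle = arctan(0.04386) = 0.043832 rad
angle = 0.043832 * 180/pi = 2.511 degrees

2.511


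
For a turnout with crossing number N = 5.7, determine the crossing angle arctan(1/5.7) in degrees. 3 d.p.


1/N = 1/5.7 = 0.175439
angle = arctan(0.175439) = 0.173671 rad
angle = 0.173671 * 180/pi = 9.951 degrees

9.951


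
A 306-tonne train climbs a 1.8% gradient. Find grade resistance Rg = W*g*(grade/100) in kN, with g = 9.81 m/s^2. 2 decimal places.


Rg = W * 9.81 * grade / 100
Rg = 306 * 9.81 * 1.8 / 100
Rg = 3001.86 * 0.018
Rg = 54.03 kN

54.03


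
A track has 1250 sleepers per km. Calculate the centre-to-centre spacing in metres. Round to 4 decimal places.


Spacing = 1000 m / number of sleepers
Spacing = 1000 / 1250
Spacing = 0.8000 m

0.8000


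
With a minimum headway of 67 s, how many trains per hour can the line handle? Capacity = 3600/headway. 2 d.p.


Capacity = 3600 / headway
Capacity = 3600 / 67
Capacity = 53.73 trains/hour

53.73


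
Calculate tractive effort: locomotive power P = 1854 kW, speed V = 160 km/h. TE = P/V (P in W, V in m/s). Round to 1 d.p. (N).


Convert: P = 1854 kW = 1854000 W
V = 160 / 3.6 = 44.4444 m/s
TE = 1854000 / 44.4444
TE = 41715.0 N

41715.0


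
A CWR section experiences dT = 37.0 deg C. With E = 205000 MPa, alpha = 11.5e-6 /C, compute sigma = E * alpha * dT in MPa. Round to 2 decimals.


sigma = E * alpha * dT
sigma = 205000 * 11.5e-6 * 37.0
sigma = 2.3575 * 37.0
sigma = 87.23 MPa

87.23


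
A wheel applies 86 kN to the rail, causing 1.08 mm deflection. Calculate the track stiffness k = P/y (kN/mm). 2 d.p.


Track stiffness k = P / y
k = 86 / 1.08
k = 79.63 kN/mm

79.63


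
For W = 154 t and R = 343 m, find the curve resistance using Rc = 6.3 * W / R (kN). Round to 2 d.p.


Rc = 6.3 * W / R
Rc = 6.3 * 154 / 343
Rc = 970.2 / 343
Rc = 2.83 kN

2.83


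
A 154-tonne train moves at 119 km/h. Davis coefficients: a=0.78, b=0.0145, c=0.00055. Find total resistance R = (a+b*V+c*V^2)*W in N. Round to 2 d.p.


b*V = 0.0145 * 119 = 1.7255
c*V^2 = 0.00055 * 14161 = 7.78855
R_per_t = 0.78 + 1.7255 + 7.78855 = 10.29405 N/t
R_total = 10.29405 * 154 = 1585.28 N

1585.28


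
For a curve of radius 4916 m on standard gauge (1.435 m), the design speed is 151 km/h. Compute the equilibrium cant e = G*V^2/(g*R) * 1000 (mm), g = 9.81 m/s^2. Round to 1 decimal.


Convert speed: V = 151 / 3.6 = 41.9444 m/s
Apply formula: e = 1.435 * 41.9444^2 / (9.81 * 4916)
e = 1.435 * 1759.3364 / 48225.96
e = 0.05235 m = 52.4 mm

52.4


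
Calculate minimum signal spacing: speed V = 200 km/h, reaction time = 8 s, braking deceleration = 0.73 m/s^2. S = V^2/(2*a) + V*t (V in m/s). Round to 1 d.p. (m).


V = 200 / 3.6 = 55.5556 m/s
Braking distance = 55.5556^2 / (2*0.73) = 2113.9861 m
Sighting distance = 55.5556 * 8 = 444.4444 m
S = 2113.9861 + 444.4444 = 2558.4 m

2558.4


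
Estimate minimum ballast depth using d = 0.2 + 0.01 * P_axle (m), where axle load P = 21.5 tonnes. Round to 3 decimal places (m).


d = 0.2 + 0.01 * 21.5
d = 0.2 + 0.215
d = 0.415 m

0.415


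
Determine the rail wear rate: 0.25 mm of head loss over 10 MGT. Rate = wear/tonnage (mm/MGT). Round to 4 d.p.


Wear rate = total wear / cumulative tonnage
Rate = 0.25 / 10
Rate = 0.0250 mm/MGT

0.0250


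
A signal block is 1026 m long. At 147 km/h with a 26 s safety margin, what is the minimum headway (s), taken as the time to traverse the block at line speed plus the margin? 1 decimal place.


V = 147 / 3.6 = 40.8333 m/s
Block traversal time = 1026 / 40.8333 = 25.1265 s
Headway = 25.1265 + 26
Headway = 51.1 s

51.1


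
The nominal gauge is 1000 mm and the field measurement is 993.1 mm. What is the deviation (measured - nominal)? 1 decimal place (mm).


Deviation = measured - nominal
Deviation = 993.1 - 1000
Deviation = -6.9 mm

-6.9


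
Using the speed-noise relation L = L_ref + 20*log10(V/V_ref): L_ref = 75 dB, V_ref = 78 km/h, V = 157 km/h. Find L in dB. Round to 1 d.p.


V/V_ref = 157 / 78 = 2.012821
log10(2.012821) = 0.303805
20 * 0.303805 = 6.0761
L = 75 + 6.0761 = 81.1 dB

81.1


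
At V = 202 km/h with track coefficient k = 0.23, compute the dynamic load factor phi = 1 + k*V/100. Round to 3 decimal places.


phi = 1 + k * V / 100
phi = 1 + 0.23 * 202 / 100
phi = 1 + 0.4646
phi = 1.465

1.465


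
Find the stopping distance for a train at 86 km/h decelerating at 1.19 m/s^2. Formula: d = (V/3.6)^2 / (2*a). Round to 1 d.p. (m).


Convert speed: V = 86 / 3.6 = 23.8889 m/s
V^2 = 570.679
d = 570.679 / (2 * 1.19)
d = 570.679 / 2.38
d = 239.8 m

239.8
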